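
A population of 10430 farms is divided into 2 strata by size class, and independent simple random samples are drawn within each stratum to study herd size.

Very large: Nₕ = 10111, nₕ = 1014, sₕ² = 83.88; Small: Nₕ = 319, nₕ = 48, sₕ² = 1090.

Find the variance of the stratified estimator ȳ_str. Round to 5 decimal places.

Var(ȳ_str) = Σₕ Wₕ²(1 − fₕ)sₕ²/nₕ with Wₕ = Nₕ/N, N = 10430.
Very large: Wₕ = 0.96941515; term = 0.96941515²·(1 − 0.10028682)·83.88/1014 = 0.069942984.
Small: Wₕ = 0.03058485; term = 0.03058485²·(1 − 0.15047022)·1090/48 = 0.01804582.
Sum = 0.087988804.

0.08799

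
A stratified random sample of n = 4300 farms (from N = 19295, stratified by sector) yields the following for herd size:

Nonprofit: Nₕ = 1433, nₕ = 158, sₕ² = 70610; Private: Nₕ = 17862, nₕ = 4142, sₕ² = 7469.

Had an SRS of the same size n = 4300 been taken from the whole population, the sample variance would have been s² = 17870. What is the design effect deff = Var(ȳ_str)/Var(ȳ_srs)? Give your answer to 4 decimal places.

1.0466

Var(ȳ_str) = Σ Wₕ²(1−fₕ)sₕ²/nₕ with Wₕ = Nₕ/19295:
  Nonprofit: (1433/19295)²·(1−158/1433)·70610/158 = 2.1931884
  Private: (17862/19295)²·(1−4142/17862)·7469/4142 = 1.1869898
  → Var(ȳ_str) = 3.3801782.
Var(ȳ_srs) = (1 − 4300/19295)·17870/4300 = 3.2296673.
deff = 3.3801782 / 3.2296673 = 1.0466.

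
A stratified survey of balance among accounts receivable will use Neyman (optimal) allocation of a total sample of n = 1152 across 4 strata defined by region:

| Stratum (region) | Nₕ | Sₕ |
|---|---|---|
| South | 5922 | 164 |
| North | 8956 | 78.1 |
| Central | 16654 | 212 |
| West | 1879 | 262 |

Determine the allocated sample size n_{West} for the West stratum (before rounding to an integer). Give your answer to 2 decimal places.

99.61

Neyman allocation: nₕ = n·NₕSₕ / Σⱼ NⱼSⱼ.
Σ NⱼSⱼ = 5922·164 + 8956·78.1 + 16654·212 + 1879·262 = 5.6936176 × 10^6.
n_{West} = 1152·1879·262 / (5.6936176 × 10^6) = 99.61.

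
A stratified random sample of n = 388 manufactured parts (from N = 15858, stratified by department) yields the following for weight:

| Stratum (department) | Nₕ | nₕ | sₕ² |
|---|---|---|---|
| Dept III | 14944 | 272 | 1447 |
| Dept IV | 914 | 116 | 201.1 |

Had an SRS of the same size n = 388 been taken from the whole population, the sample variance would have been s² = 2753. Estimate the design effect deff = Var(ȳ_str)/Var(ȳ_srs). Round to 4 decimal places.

Var(ȳ_str) = Σ Wₕ²(1−fₕ)sₕ²/nₕ with Wₕ = Nₕ/15858:
  Dept III: (14944/15858)²·(1−272/14944)·1447/272 = 4.6383015
  Dept IV: (914/15858)²·(1−116/914)·201.1/116 = 0.0050281282
  → Var(ȳ_str) = 4.6433296.
Var(ȳ_srs) = (1 − 388/15858)·2753/388 = 6.9217576.
deff = 4.6433296 / 6.9217576 = 0.6708.

0.6708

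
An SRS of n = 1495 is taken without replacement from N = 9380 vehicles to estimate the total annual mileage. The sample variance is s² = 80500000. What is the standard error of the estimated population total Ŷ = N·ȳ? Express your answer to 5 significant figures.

1.9956 × 10^6

Var(Ŷ) = N²·Var(ȳ) = N²·(1 − n/N)·s²/n.
f = 1495/9380 = 0.15938166; Var(ȳ) = 0.84061834·80500000/1495 = 45264.064.
Var(Ŷ) = 9380² · 45264.064 = 3.9825315 × 10^12.
SE(Ŷ) = √(3.9825315 × 10^12) = 1.9956 × 10^6.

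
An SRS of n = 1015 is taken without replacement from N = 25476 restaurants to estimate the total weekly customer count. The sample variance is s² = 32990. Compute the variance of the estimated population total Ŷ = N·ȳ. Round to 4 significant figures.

Var(Ŷ) = N²·Var(ȳ) = N²·(1 − n/N)·s²/n.
f = 1015/25476 = 0.03984142; Var(ȳ) = 0.96015858·32990/1015 = 31.207519.
Var(Ŷ) = 25476² · 31.207519 = 2.0254509 × 10^10.

2.025 × 10^10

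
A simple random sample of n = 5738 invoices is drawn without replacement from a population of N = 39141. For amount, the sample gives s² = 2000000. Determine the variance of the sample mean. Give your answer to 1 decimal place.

297.5

Under SRS without replacement, Var(ȳ) = (1 − f)·s²/n with f = n/N = 5738/39141 = 0.14659820.
Var(ȳ) = (1 − 0.14659820)·2000000/5738 = 0.85340180·348.5535 = 297.45619.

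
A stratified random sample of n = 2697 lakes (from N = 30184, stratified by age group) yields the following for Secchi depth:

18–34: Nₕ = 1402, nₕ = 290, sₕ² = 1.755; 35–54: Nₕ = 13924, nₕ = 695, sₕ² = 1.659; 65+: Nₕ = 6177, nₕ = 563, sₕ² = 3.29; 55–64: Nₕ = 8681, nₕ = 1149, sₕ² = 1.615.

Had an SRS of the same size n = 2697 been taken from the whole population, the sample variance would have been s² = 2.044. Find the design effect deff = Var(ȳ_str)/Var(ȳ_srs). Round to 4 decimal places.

1.1827

Var(ȳ_str) = Σ Wₕ²(1−fₕ)sₕ²/nₕ with Wₕ = Nₕ/30184:
  18–34: (1402/30184)²·(1−290/1402)·1.755/290 = 1.0355673 × 10^-5
  35–54: (13924/30184)²·(1−695/13924)·1.659/695 = 4.8261301 × 10^-4
  65+: (6177/30184)²·(1−563/6177)·3.29/563 = 2.2242517 × 10^-4
  55–64: (8681/30184)²·(1−1149/8681)·1.615/1149 = 1.0087394 × 10^-4
  → Var(ȳ_str) = 8.1626779 × 10^-4.
Var(ȳ_srs) = (1 − 2697/30184)·2.044/2697 = 6.9016113 × 10^-4.
deff = (8.1626779 × 10^-4) / (6.9016113 × 10^-4) = 1.1827.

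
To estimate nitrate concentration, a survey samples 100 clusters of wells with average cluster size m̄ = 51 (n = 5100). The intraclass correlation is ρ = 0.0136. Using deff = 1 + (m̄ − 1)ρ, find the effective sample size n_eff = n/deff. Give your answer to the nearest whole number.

3036

deff = 1 + (51 − 1)·0.0136 = 1 + 0.68 = 1.68.
n_eff = 5100 / 1.68 = 3036.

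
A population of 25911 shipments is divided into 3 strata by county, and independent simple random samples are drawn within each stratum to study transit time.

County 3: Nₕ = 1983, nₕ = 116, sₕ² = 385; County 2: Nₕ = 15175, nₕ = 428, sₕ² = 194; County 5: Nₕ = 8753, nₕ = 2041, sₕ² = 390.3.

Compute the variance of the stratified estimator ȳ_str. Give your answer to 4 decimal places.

0.1861

Var(ȳ_str) = Σₕ Wₕ²(1 − fₕ)sₕ²/nₕ with Wₕ = Nₕ/N, N = 25911.
County 3: Wₕ = 0.07653120; term = 0.07653120²·(1 − 0.05849723)·385/116 = 0.018302121.
County 2: Wₕ = 0.58565860; term = 0.58565860²·(1 − 0.02820428)·194/428 = 0.15108522.
County 5: Wₕ = 0.33781020; term = 0.33781020²·(1 − 0.23317720)·390.3/2041 = 0.016733858.
Sum = 0.1861212.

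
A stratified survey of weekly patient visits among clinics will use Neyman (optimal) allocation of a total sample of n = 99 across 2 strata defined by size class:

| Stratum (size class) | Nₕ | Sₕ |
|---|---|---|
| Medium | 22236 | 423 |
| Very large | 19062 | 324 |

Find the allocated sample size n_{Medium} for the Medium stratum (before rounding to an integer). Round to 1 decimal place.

59.8

Neyman allocation: nₕ = n·NₕSₕ / Σⱼ NⱼSⱼ.
Σ NⱼSⱼ = 22236·423 + 19062·324 = 1.5581916 × 10^7.
n_{Medium} = 99·22236·423 / (1.5581916 × 10^7) = 59.8.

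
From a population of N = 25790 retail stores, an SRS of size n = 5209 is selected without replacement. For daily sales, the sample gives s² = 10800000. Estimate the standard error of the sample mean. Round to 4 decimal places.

40.6764

Under SRS without replacement, Var(ȳ) = (1 − f)·s²/n with f = n/N = 5209/25790 = 0.20197751.
Var(ȳ) = (1 − 0.20197751)·10800000/5209 = 0.79802249·2073.3346 = 1654.5676.
SE(ȳ) = √(1654.5676) = 40.6764.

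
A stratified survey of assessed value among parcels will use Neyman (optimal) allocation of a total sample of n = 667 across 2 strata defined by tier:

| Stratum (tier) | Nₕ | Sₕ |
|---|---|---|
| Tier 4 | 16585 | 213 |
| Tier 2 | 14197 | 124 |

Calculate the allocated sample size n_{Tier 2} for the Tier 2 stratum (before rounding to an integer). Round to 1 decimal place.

221.8

Neyman allocation: nₕ = n·NₕSₕ / Σⱼ NⱼSⱼ.
Σ NⱼSⱼ = 16585·213 + 14197·124 = 5.293033 × 10^6.
n_{Tier 2} = 667·14197·124 / (5.293033 × 10^6) = 221.8.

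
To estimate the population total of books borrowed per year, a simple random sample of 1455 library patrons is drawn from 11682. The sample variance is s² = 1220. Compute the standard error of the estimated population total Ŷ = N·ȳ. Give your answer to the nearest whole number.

10009

Var(Ŷ) = N²·Var(ȳ) = N²·(1 − n/N)·s²/n.
f = 1455/11682 = 0.12455059; Var(ȳ) = 0.87544941·1220/1455 = 0.7340538.
Var(Ŷ) = 11682² · 0.7340538 = 1.0017568 × 10^8.
SE(Ŷ) = √(1.0017568 × 10^8) = 10009.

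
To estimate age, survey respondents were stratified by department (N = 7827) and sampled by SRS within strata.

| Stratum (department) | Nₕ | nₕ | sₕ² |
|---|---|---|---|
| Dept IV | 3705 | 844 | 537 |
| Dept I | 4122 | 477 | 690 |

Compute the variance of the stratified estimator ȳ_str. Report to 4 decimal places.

Var(ȳ_str) = Σₕ Wₕ²(1 − fₕ)sₕ²/nₕ with Wₕ = Nₕ/N, N = 7827.
Dept IV: Wₕ = 0.47336144; term = 0.47336144²·(1 − 0.22780027)·537/844 = 0.11008984.
Dept I: Wₕ = 0.52663856; term = 0.52663856²·(1 − 0.11572052)·690/477 = 0.35476892.
Sum = 0.46485876.

0.4649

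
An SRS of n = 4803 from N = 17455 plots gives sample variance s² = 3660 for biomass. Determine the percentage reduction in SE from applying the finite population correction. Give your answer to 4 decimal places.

f = n/N = 4803/17455 = 0.27516471.
SE_no-fpc = √(s²/n) = 0.87293971; SE_fpc = √((1−f)s²/n) = 0.74319694.
Ratio = √(1−f) = 0.85137259. Reduction = 100·(1 − 0.85137259) = 14.8627%.

14.8627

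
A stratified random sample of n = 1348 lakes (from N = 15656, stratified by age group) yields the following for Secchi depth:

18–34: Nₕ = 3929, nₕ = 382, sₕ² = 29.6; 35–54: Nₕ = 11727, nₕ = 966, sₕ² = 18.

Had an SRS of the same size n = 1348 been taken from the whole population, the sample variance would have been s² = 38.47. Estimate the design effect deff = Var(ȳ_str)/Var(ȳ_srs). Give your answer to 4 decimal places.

0.5367

Var(ȳ_str) = Σ Wₕ²(1−fₕ)sₕ²/nₕ with Wₕ = Nₕ/15656:
  18–34: (3929/15656)²·(1−382/3929)·29.6/382 = 0.0044056495
  35–54: (11727/15656)²·(1−966/11727)·18/966 = 0.0095934167
  → Var(ȳ_str) = 0.013999066.
Var(ȳ_srs) = (1 − 1348/15656)·38.47/1348 = 0.026081371.
deff = 0.013999066 / 0.026081371 = 0.5367.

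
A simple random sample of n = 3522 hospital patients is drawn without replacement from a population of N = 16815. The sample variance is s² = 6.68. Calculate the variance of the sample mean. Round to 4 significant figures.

0.001499

Under SRS without replacement, Var(ȳ) = (1 − f)·s²/n with f = n/N = 3522/16815 = 0.20945584.
Var(ȳ) = (1 − 0.20945584)·6.68/3522 = 0.79054416·0.0018966496 = 0.0014993853.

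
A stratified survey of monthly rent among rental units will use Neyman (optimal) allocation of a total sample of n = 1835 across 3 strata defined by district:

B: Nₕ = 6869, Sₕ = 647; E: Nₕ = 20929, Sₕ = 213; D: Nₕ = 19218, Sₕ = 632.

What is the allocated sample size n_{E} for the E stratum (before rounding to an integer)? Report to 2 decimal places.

Neyman allocation: nₕ = n·NₕSₕ / Σⱼ NⱼSⱼ.
Σ NⱼSⱼ = 6869·647 + 20929·213 + 19218·632 = 2.1047896 × 10^7.
n_{E} = 1835·20929·213 / (2.1047896 × 10^7) = 388.65.

388.65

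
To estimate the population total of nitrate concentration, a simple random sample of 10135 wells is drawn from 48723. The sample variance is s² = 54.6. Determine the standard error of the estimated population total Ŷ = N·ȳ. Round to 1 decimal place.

Var(Ŷ) = N²·Var(ȳ) = N²·(1 − n/N)·s²/n.
f = 10135/48723 = 0.20801264; Var(ȳ) = 0.79198736·54.6/10135 = 0.0042666512.
Var(Ŷ) = 48723² · 0.0042666512 = 1.0128734 × 10^7.
SE(Ŷ) = √(1.0128734 × 10^7) = 3182.6.

3182.6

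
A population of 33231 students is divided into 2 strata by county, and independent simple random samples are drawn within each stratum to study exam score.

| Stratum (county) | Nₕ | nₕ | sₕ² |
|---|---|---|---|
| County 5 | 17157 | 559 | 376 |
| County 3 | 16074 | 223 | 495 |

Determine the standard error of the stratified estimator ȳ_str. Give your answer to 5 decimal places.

Var(ȳ_str) = Σₕ Wₕ²(1 − fₕ)sₕ²/nₕ with Wₕ = Nₕ/N, N = 33231.
County 5: Wₕ = 0.51629503; term = 0.51629503²·(1 − 0.03258145)·376/559 = 0.1734548.
County 3: Wₕ = 0.48370497; term = 0.48370497²·(1 − 0.01387334)·495/223 = 0.51214642.
Sum = 0.68560122.
SE = √(0.68560122) = 0.82801.

0.82801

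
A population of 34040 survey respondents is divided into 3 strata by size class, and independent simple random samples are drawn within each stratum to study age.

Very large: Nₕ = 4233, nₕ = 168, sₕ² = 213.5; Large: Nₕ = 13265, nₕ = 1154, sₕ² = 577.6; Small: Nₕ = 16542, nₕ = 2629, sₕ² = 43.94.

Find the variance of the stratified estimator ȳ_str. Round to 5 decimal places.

0.09159

Var(ȳ_str) = Σₕ Wₕ²(1 − fₕ)sₕ²/nₕ with Wₕ = Nₕ/N, N = 34040.
Very large: Wₕ = 0.12435370; term = 0.12435370²·(1 − 0.03968816)·213.5/168 = 0.018872017.
Large: Wₕ = 0.38968860; term = 0.38968860²·(1 − 0.08699585)·577.6/1154 = 0.069395216.
Small: Wₕ = 0.48595770; term = 0.48595770²·(1 − 0.15892879)·43.94/2629 = 0.0033197025.
Sum = 0.091586936.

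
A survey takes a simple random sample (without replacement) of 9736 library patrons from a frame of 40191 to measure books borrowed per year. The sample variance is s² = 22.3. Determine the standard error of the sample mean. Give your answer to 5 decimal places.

0.04166

Under SRS without replacement, Var(ȳ) = (1 − f)·s²/n with f = n/N = 9736/40191 = 0.24224329.
Var(ȳ) = (1 − 0.24224329)·22.3/9736 = 0.75775671·0.0022904684 = 0.0017356178.
SE(ȳ) = √(0.0017356178) = 0.04166.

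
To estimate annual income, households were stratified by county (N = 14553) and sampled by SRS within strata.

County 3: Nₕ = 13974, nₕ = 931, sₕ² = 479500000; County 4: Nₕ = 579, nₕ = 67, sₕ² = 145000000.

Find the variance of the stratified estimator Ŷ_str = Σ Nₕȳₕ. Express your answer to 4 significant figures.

Var(Ŷ_str) = Σₕ Nₕ²(1 − fₕ)sₕ²/nₕ.
County 3: 13974²·(1 − 931/13974)·479500000/931 = 9.3872236 × 10^13.
County 4: 579²·(1 − 67/579)·145000000/67 = 6.4156657 × 10^11.
Sum = 9.4513803 × 10^13.

9.451 × 10^13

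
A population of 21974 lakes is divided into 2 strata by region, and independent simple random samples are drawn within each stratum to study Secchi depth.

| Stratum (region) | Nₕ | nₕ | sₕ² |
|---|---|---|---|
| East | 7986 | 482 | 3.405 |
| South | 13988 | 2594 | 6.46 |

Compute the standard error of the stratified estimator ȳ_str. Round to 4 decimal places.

Var(ȳ_str) = Σₕ Wₕ²(1 − fₕ)sₕ²/nₕ with Wₕ = Nₕ/N, N = 21974.
East: Wₕ = 0.36342951; term = 0.36342951²·(1 − 0.06035562)·3.405/482 = 8.7674635 × 10^-4.
South: Wₕ = 0.63657049; term = 0.63657049²·(1 − 0.18544467)·6.46/2594 = 8.2200819 × 10^-4.
Sum = 0.0016987545.
SE = √(0.0016987545) = 0.0412.

0.0412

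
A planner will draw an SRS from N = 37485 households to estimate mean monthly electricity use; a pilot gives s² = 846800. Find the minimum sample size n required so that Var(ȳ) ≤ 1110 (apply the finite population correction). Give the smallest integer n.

748

Without fpc, n₀ = s²/D = 846800/1110 = 762.8829.
With fpc, (1 − n/N)·s²/n ≤ D requires n ≥ n₀/(1 + n₀/N) = 762.8829/(1 + 762.8829/37485) = 747.6666.
Rounding up, n = 748.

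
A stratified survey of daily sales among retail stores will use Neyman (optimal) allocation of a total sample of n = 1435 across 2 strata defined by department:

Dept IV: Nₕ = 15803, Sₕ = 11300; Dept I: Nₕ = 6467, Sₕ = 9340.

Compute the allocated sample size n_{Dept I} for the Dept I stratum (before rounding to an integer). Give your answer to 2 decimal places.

Neyman allocation: nₕ = n·NₕSₕ / Σⱼ NⱼSⱼ.
Σ NⱼSⱼ = 15803·11300 + 6467·9340 = 2.3897568 × 10^8.
n_{Dept I} = 1435·6467·9340 / (2.3897568 × 10^8) = 362.70.

362.70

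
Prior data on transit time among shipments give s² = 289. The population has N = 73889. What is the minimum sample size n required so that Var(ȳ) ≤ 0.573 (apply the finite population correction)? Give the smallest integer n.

Without fpc, n₀ = s²/D = 289/0.573 = 504.3630.
With fpc, (1 − n/N)·s²/n ≤ D requires n ≥ n₀/(1 + n₀/N) = 504.3630/(1 + 504.3630/73889) = 500.9436.
Rounding up, n = 501.

501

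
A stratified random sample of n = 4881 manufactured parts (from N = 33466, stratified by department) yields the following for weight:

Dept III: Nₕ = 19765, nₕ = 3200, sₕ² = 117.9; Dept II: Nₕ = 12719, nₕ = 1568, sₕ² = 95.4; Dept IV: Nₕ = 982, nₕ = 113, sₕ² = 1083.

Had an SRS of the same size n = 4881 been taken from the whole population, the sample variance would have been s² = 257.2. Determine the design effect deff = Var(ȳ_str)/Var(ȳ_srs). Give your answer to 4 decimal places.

Var(ȳ_str) = Σ Wₕ²(1−fₕ)sₕ²/nₕ with Wₕ = Nₕ/33466:
  Dept III: (19765/33466)²·(1−3200/19765)·117.9/3200 = 0.010770713
  Dept II: (12719/33466)²·(1−1568/12719)·95.4/1568 = 0.0077048021
  Dept IV: (982/33466)²·(1−113/982)·1083/113 = 0.0073025353
  → Var(ȳ_str) = 0.02577805.
Var(ȳ_srs) = (1 − 4881/33466)·257.2/4881 = 0.045008708.
deff = 0.02577805 / 0.045008708 = 0.5727.

0.5727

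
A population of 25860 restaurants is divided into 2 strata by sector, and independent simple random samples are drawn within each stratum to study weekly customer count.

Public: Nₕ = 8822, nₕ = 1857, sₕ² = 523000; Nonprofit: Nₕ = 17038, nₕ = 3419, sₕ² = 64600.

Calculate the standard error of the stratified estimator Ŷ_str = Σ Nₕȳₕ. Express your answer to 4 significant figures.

147300

Var(Ŷ_str) = Σₕ Nₕ²(1 − fₕ)sₕ²/nₕ.
Public: 8822²·(1 − 1857/8822)·523000/1857 = 1.7305253 × 10^10.
Nonprofit: 17038²·(1 − 3419/17038)·64600/3419 = 4.3842696 × 10^9.
Sum = 2.1689523 × 10^10.
SE = √(2.1689523 × 10^10) = 147300.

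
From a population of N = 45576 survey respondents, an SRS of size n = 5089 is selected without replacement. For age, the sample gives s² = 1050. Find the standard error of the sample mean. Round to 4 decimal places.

Under SRS without replacement, Var(ȳ) = (1 − f)·s²/n with f = n/N = 5089/45576 = 0.11165965.
Var(ȳ) = (1 − 0.11165965)·1050/5089 = 0.88834035·0.20632737 = 0.18328893.
SE(ȳ) = √(0.18328893) = 0.4281.

0.4281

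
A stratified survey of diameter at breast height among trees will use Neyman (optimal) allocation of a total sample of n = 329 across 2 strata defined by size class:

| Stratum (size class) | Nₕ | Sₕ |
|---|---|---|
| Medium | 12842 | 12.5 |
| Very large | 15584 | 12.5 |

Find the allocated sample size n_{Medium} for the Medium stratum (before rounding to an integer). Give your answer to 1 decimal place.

Neyman allocation: nₕ = n·NₕSₕ / Σⱼ NⱼSⱼ.
Σ NⱼSⱼ = 12842·12.5 + 15584·12.5 = 355325.
n_{Medium} = 329·12842·12.5 / 355325 = 148.6.

148.6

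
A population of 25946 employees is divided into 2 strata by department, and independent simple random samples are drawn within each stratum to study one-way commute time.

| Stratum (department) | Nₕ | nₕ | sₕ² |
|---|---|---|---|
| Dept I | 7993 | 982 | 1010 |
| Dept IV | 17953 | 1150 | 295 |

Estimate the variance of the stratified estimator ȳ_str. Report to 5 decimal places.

Var(ȳ_str) = Σₕ Wₕ²(1 − fₕ)sₕ²/nₕ with Wₕ = Nₕ/N, N = 25946.
Dept I: Wₕ = 0.30806290; term = 0.30806290²·(1 − 0.12285750)·1010/982 = 0.08561677.
Dept IV: Wₕ = 0.69193710; term = 0.69193710²·(1 − 0.06405615)·295/1150 = 0.11494953.
Sum = 0.2005663.

0.20057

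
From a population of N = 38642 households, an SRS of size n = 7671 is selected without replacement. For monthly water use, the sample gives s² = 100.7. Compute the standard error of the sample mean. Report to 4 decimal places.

Under SRS without replacement, Var(ȳ) = (1 − f)·s²/n with f = n/N = 7671/38642 = 0.19851457.
Var(ȳ) = (1 − 0.19851457)·100.7/7671 = 0.80148543·0.013127363 = 0.01052139.
SE(ȳ) = √(0.01052139) = 0.1026.

0.1026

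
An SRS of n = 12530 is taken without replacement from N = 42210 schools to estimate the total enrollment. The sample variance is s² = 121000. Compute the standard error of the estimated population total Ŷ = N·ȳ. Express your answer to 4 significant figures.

Var(Ŷ) = N²·Var(ȳ) = N²·(1 − n/N)·s²/n.
f = 12530/42210 = 0.29684909; Var(ȳ) = 0.70315091·121000/12530 = 6.7902043.
Var(Ŷ) = 42210² · 6.7902043 = 1.2097999 × 10^10.
SE(Ŷ) = √(1.2097999 × 10^10) = 110000.

110000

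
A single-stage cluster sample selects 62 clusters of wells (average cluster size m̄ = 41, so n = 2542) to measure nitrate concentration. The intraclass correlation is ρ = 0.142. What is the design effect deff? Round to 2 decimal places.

6.68

deff = 1 + (41 − 1)·0.142 = 1 + 5.68 = 6.68.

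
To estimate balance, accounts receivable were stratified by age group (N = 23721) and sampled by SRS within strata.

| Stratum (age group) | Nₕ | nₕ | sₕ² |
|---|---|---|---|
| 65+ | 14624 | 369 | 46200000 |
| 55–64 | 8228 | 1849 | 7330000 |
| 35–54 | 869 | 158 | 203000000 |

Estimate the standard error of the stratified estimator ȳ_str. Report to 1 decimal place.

Var(ȳ_str) = Σₕ Wₕ²(1 − fₕ)sₕ²/nₕ with Wₕ = Nₕ/N, N = 23721.
65+: Wₕ = 0.61650015; term = 0.61650015²·(1 − 0.02523249)·46200000/369 = 46385.583.
55–64: Wₕ = 0.34686565; term = 0.34686565²·(1 − 0.22472047)·7330000/1849 = 369.78387.
35–54: Wₕ = 0.03663421; term = 0.03663421²·(1 − 0.18181818)·203000000/158 = 1410.7899.
Sum = 48166.157.
SE = √(48166.157) = 219.5.

219.5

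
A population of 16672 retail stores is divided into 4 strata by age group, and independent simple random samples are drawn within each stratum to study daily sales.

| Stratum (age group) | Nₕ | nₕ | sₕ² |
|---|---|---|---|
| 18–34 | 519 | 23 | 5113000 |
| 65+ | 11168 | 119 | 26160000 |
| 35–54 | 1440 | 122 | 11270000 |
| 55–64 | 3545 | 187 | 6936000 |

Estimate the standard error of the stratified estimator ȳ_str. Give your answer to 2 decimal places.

316.25

Var(ȳ_str) = Σₕ Wₕ²(1 − fₕ)sₕ²/nₕ with Wₕ = Nₕ/N, N = 16672.
18–34: Wₕ = 0.03113004; term = 0.03113004²·(1 − 0.04431599)·5113000/23 = 205.88352.
65+: Wₕ = 0.66986564; term = 0.66986564²·(1 − 0.01065544)·26160000/119 = 97591.896.
35–54: Wₕ = 0.08637236; term = 0.08637236²·(1 − 0.08472222)·11270000/122 = 630.76354.
55–64: Wₕ = 0.21263196; term = 0.21263196²·(1 − 0.05275035)·6936000/187 = 1588.5065.
Sum = 100017.05.
SE = √(100017.05) = 316.25.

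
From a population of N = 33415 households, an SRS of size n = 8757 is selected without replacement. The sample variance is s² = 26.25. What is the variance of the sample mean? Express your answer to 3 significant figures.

Under SRS without replacement, Var(ȳ) = (1 − f)·s²/n with f = n/N = 8757/33415 = 0.26206793.
Var(ȳ) = (1 − 0.26206793)·26.25/8757 = 0.73793207·0.0029976019 = 0.0022120266.

0.00221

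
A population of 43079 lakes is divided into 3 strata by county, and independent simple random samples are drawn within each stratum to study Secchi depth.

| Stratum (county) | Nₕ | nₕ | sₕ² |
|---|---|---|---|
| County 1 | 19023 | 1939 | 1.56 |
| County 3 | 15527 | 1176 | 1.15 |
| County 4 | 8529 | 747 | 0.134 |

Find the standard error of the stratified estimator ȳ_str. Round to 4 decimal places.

0.0163

Var(ȳ_str) = Σₕ Wₕ²(1 − fₕ)sₕ²/nₕ with Wₕ = Nₕ/N, N = 43079.
County 1: Wₕ = 0.44158407; term = 0.44158407²·(1 − 0.10192924)·1.56/1939 = 1.4089129 × 10^-4.
County 3: Wₕ = 0.36043084; term = 0.36043084²·(1 − 0.07573904)·1.15/1176 = 1.1741647 × 10^-4.
County 4: Wₕ = 0.19798510; term = 0.19798510²·(1 − 0.08758354)·0.134/747 = 6.4156743 × 10^-6.
Sum = 2.6472343 × 10^-4.
SE = √(2.6472343 × 10^-4) = 0.0163.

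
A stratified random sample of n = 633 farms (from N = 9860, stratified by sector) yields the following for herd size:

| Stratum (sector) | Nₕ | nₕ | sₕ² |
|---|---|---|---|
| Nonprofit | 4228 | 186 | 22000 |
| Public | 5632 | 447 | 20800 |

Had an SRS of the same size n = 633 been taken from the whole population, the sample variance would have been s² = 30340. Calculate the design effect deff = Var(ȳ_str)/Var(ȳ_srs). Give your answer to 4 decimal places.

0.7752

Var(ȳ_str) = Σ Wₕ²(1−fₕ)sₕ²/nₕ with Wₕ = Nₕ/9860:
  Nonprofit: (4228/9860)²·(1−186/4228)·22000/186 = 20.791566
  Public: (5632/9860)²·(1−447/5632)·20800/447 = 13.976981
  → Var(ȳ_str) = 34.768547.
Var(ȳ_srs) = (1 − 633/9860)·30340/633 = 44.853411.
deff = 34.768547 / 44.853411 = 0.7752.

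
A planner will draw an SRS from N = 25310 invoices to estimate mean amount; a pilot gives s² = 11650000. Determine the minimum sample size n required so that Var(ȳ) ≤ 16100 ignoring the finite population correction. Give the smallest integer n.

724

Without fpc, n₀ = s²/D = 11650000/16100 = 723.6025.
Rounding up, n = 724.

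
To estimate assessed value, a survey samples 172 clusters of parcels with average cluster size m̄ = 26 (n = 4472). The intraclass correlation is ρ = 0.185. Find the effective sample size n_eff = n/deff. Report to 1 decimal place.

795.0

deff = 1 + (26 − 1)·0.185 = 1 + 4.625 = 5.625.
n_eff = 4472 / 5.625 = 795.0.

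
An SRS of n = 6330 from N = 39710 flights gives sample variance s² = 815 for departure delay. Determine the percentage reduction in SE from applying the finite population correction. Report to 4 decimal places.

8.3161

f = n/N = 6330/39710 = 0.15940569.
SE_no-fpc = √(s²/n) = 0.35882025; SE_fpc = √((1−f)s²/n) = 0.32898051.
Ratio = √(1−f) = 0.91683930. Reduction = 100·(1 − 0.91683930) = 8.3161%.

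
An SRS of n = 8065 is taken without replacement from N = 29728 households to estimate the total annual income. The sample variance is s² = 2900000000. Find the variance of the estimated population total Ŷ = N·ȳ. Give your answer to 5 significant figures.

Var(Ŷ) = N²·Var(ȳ) = N²·(1 − n/N)·s²/n.
f = 8065/29728 = 0.27129306; Var(ȳ) = 0.72870694·2900000000/8065 = 262027.3.
Var(Ŷ) = 29728² · 262027.3 = 2.3156767 × 10^14.

2.3157 × 10^14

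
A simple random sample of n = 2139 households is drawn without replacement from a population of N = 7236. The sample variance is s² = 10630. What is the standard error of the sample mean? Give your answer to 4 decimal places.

Under SRS without replacement, Var(ȳ) = (1 − f)·s²/n with f = n/N = 2139/7236 = 0.29560531.
Var(ȳ) = (1 − 0.29560531)·10630/2139 = 0.70439469·4.969612 = 3.5005683.
SE(ȳ) = √(3.5005683) = 1.8710.

1.8710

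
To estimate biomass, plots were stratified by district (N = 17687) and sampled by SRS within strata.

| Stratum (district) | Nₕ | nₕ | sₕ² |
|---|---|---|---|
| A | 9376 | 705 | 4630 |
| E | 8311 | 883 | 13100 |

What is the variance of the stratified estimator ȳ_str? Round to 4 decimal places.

4.6345

Var(ȳ_str) = Σₕ Wₕ²(1 − fₕ)sₕ²/nₕ with Wₕ = Nₕ/N, N = 17687.
A: Wₕ = 0.53010686; term = 0.53010686²·(1 − 0.07519198)·4630/705 = 1.7067516.
E: Wₕ = 0.46989314; term = 0.46989314²·(1 − 0.10624474)·13100/883 = 2.9277057.
Sum = 4.6344573.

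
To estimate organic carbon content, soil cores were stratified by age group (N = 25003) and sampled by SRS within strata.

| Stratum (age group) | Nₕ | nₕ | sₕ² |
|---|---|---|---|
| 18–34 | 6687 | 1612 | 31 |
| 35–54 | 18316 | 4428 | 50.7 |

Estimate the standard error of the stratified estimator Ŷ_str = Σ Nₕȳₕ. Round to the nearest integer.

Var(Ŷ_str) = Σₕ Nₕ²(1 − fₕ)sₕ²/nₕ.
18–34: 6687²·(1 − 1612/6687)·31/1612 = 652625.48.
35–54: 18316²·(1 − 4428/18316)·50.7/4428 = 2.9125319 × 10^6.
Sum = 3.5651574 × 10^6.
SE = √(3.5651574 × 10^6) = 1888.

1888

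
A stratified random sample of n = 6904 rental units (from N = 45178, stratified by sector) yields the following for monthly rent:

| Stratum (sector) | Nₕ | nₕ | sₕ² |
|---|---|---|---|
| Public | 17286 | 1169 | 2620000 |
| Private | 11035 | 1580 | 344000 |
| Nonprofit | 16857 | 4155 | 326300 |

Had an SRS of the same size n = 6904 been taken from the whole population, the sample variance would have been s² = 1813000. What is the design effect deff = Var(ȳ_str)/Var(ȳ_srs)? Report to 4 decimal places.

Var(ȳ_str) = Σ Wₕ²(1−fₕ)sₕ²/nₕ with Wₕ = Nₕ/45178:
  Public: (17286/45178)²·(1−1169/17286)·2620000/1169 = 305.92255
  Private: (11035/45178)²·(1−1580/11035)·344000/1580 = 11.129643
  Nonprofit: (16857/45178)²·(1−4155/16857)·326300/4155 = 8.2384297
  → Var(ȳ_str) = 325.29062.
Var(ȳ_srs) = (1 − 6904/45178)·1813000/6904 = 222.47124.
deff = 325.29062 / 222.47124 = 1.4622.

1.4622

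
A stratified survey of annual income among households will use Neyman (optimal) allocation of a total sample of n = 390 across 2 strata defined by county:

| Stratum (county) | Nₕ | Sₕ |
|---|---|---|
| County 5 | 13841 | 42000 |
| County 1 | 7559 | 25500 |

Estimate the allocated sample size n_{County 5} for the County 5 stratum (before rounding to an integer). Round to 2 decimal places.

292.89

Neyman allocation: nₕ = n·NₕSₕ / Σⱼ NⱼSⱼ.
Σ NⱼSⱼ = 13841·42000 + 7559·25500 = 7.740765 × 10^8.
n_{County 5} = 390·13841·42000 / (7.740765 × 10^8) = 292.89.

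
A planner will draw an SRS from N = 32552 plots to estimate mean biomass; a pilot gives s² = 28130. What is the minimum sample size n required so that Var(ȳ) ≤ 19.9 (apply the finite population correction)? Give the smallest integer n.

1355

Without fpc, n₀ = s²/D = 28130/19.9 = 1413.5678.
With fpc, (1 − n/N)·s²/n ≤ D requires n ≥ n₀/(1 + n₀/N) = 1413.5678/(1 + 1413.5678/32552) = 1354.7384.
Rounding up, n = 1355.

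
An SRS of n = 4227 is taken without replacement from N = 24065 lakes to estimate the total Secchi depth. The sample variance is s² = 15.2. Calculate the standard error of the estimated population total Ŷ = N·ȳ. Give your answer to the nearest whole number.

1310

Var(Ŷ) = N²·Var(ȳ) = N²·(1 − n/N)·s²/n.
f = 4227/24065 = 0.17564928; Var(ȳ) = 0.82435072·15.2/4227 = 0.0029643082.
Var(Ŷ) = 24065² · 0.0029643082 = 1.7167027 × 10^6.
SE(Ŷ) = √(1.7167027 × 10^6) = 1310.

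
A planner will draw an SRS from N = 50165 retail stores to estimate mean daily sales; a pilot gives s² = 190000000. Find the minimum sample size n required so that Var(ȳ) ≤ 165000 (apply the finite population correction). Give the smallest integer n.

1126

Without fpc, n₀ = s²/D = 190000000/165000 = 1151.5152.
With fpc, (1 − n/N)·s²/n ≤ D requires n ≥ n₀/(1 + n₀/N) = 1151.5152/(1 + 1151.5152/50165) = 1125.6758.
Rounding up, n = 1126.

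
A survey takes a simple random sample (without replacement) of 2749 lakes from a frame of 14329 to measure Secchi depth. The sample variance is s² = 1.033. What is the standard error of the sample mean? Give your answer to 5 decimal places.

0.01743

Under SRS without replacement, Var(ȳ) = (1 − f)·s²/n with f = n/N = 2749/14329 = 0.19184870.
Var(ȳ) = (1 − 0.19184870)·1.033/2749 = 0.80815130·3.7577301 × 10^-4 = 3.0368145 × 10^-4.
SE(ȳ) = √(3.0368145 × 10^-4) = 0.01743.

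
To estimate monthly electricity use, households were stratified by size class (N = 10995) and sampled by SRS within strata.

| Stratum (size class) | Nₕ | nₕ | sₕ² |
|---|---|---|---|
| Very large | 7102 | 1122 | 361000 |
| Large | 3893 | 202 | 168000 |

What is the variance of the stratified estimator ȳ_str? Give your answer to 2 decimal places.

Var(ȳ_str) = Σₕ Wₕ²(1 − fₕ)sₕ²/nₕ with Wₕ = Nₕ/N, N = 10995.
Very large: Wₕ = 0.64592997; term = 0.64592997²·(1 − 0.15798367)·361000/1122 = 113.03312.
Large: Wₕ = 0.35407003; term = 0.35407003²·(1 − 0.05188800)·168000/202 = 98.854375.
Sum = 211.8875.

211.89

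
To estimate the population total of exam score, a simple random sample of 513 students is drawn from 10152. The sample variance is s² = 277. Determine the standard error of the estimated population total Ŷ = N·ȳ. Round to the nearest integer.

Var(Ŷ) = N²·Var(ȳ) = N²·(1 − n/N)·s²/n.
f = 513/10152 = 0.05053191; Var(ȳ) = 0.94946809·277/513 = 0.51267575.
Var(Ŷ) = 10152² · 0.51267575 = 5.2837954 × 10^7.
SE(Ŷ) = √(5.2837954 × 10^7) = 7269.

7269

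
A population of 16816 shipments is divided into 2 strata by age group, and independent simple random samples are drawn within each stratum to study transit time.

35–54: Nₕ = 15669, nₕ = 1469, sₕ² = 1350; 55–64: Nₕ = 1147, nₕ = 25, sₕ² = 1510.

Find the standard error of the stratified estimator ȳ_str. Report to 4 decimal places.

Var(ȳ_str) = Σₕ Wₕ²(1 − fₕ)sₕ²/nₕ with Wₕ = Nₕ/N, N = 16816.
35–54: Wₕ = 0.93179115; term = 0.93179115²·(1 − 0.09375199)·1350/1469 = 0.7230964.
55–64: Wₕ = 0.06820885; term = 0.06820885²·(1 − 0.02179599)·1510/25 = 0.27488296.
Sum = 0.99797936.
SE = √(0.99797936) = 0.9990.

0.9990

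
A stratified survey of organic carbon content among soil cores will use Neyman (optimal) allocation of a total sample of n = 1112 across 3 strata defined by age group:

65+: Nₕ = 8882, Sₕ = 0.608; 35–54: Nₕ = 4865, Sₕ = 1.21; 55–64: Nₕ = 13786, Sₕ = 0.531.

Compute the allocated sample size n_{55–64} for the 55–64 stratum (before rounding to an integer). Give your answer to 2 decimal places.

Neyman allocation: nₕ = n·NₕSₕ / Σⱼ NⱼSⱼ.
Σ NⱼSⱼ = 8882·0.608 + 4865·1.21 + 13786·0.531 = 18607.272.
n_{55–64} = 1112·13786·0.531 / 18607.272 = 437.48.

437.48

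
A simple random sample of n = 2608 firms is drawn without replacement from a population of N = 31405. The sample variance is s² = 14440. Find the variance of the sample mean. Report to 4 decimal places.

Under SRS without replacement, Var(ȳ) = (1 − f)·s²/n with f = n/N = 2608/31405 = 0.08304410.
Var(ȳ) = (1 − 0.08304410)·14440/2608 = 0.91695590·5.5368098 = 5.0770104.

5.0770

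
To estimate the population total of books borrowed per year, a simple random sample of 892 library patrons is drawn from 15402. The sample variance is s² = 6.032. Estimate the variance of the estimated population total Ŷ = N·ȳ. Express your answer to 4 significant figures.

Var(Ŷ) = N²·Var(ȳ) = N²·(1 − n/N)·s²/n.
f = 892/15402 = 0.05791456; Var(ȳ) = 0.94208544·6.032/892 = 0.0063706944.
Var(Ŷ) = 15402² · 0.0063706944 = 1.5112663 × 10^6.

1.511 × 10^6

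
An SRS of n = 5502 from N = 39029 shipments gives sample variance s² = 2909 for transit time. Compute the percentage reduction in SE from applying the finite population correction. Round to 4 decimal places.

7.3162

f = n/N = 5502/39029 = 0.14097210.
SE_no-fpc = √(s²/n) = 0.72712917; SE_fpc = √((1−f)s²/n) = 0.67393064.
Ratio = √(1−f) = 0.92683758. Reduction = 100·(1 − 0.92683758) = 7.3162%.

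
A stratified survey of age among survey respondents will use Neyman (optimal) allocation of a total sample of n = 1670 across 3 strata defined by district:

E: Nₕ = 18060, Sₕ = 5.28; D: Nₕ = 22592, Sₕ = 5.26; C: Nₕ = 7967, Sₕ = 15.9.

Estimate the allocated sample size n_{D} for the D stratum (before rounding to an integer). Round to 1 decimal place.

582.2

Neyman allocation: nₕ = n·NₕSₕ / Σⱼ NⱼSⱼ.
Σ NⱼSⱼ = 18060·5.28 + 22592·5.26 + 7967·15.9 = 340866.02.
n_{D} = 1670·22592·5.26 / 340866.02 = 582.2.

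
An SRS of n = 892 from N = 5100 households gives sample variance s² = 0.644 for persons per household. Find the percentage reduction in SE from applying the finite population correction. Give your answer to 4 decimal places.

f = n/N = 892/5100 = 0.17490196.
SE_no-fpc = √(s²/n) = 0.026869557; SE_fpc = √((1−f)s²/n) = 0.024406937.
Ratio = √(1−f) = 0.90834907. Reduction = 100·(1 − 0.90834907) = 9.1651%.

9.1651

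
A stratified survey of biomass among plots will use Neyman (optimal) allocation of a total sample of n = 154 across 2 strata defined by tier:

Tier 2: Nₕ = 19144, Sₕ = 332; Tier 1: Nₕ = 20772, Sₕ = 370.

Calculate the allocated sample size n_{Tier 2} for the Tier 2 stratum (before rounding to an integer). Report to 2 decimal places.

Neyman allocation: nₕ = n·NₕSₕ / Σⱼ NⱼSⱼ.
Σ NⱼSⱼ = 19144·332 + 20772·370 = 1.4041448 × 10^7.
n_{Tier 2} = 154·19144·332 / (1.4041448 × 10^7) = 69.71.

69.71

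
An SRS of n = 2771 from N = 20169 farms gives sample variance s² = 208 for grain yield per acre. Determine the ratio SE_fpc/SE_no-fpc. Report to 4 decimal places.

0.9288

f = n/N = 2771/20169 = 0.13738906.
SE_no-fpc = √(s²/n) = 0.27397656; SE_fpc = √((1−f)s²/n) = 0.2544608.
Ratio = √(1−f) = 0.92876851.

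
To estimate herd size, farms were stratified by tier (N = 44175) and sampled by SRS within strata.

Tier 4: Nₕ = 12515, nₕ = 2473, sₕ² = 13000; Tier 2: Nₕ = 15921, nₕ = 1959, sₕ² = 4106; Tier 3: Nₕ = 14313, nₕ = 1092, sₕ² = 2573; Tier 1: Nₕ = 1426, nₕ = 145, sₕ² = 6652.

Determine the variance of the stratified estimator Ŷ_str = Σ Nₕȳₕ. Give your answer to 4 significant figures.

1.656 × 10^9

Var(Ŷ_str) = Σₕ Nₕ²(1 − fₕ)sₕ²/nₕ.
Tier 4: 12515²·(1 − 2473/12515)·13000/2473 = 6.6064828 × 10^8.
Tier 2: 15921²·(1 − 1959/15921)·4106/1959 = 4.6591049 × 10^8.
Tier 3: 14313²·(1 − 1092/14313)·2573/1092 = 4.4587398 × 10^8.
Tier 1: 1426²·(1 − 145/1426)·6652/145 = 8.3801712 × 10^7.
Sum = 1.6562345 × 10^9.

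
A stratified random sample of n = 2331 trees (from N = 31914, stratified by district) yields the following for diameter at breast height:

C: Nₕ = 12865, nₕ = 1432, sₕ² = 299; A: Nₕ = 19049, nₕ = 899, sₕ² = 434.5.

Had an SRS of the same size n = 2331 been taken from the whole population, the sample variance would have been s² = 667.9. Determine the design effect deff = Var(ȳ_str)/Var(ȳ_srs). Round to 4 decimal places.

Var(ȳ_str) = Σ Wₕ²(1−fₕ)sₕ²/nₕ with Wₕ = Nₕ/31914:
  C: (12865/31914)²·(1−1432/12865)·299/1432 = 0.030153358
  A: (19049/31914)²·(1−899/19049)·434.5/899 = 0.16406518
  → Var(ȳ_str) = 0.19421854.
Var(ȳ_srs) = (1 − 2331/31914)·667.9/2331 = 0.26560127.
deff = 0.19421854 / 0.26560127 = 0.7312.

0.7312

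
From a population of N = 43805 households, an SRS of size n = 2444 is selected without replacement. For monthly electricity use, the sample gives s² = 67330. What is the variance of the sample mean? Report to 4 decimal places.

26.0121

Under SRS without replacement, Var(ȳ) = (1 − f)·s²/n with f = n/N = 2444/43805 = 0.05579272.
Var(ȳ) = (1 − 0.05579272)·67330/2444 = 0.94420728·27.5491 = 26.012061.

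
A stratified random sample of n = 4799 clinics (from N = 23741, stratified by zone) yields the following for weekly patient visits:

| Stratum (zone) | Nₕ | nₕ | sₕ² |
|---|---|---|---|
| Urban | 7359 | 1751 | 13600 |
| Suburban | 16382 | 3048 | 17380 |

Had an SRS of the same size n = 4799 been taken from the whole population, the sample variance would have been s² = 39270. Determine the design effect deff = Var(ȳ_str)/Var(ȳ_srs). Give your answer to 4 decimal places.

0.4256

Var(ȳ_str) = Σ Wₕ²(1−fₕ)sₕ²/nₕ with Wₕ = Nₕ/23741:
  Urban: (7359/23741)²·(1−1751/7359)·13600/1751 = 0.56869781
  Suburban: (16382/23741)²·(1−3048/16382)·17380/3048 = 2.209857
  → Var(ȳ_str) = 2.7785548.
Var(ȳ_srs) = (1 − 4799/23741)·39270/4799 = 6.5288543.
deff = 2.7785548 / 6.5288543 = 0.4256.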